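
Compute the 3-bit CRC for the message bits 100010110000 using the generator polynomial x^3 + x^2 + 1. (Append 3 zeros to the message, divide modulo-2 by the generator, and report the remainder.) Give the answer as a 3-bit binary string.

Append 3 zeros: 100010110000000. Divide by 1101 (XOR where the leading bit is 1):
  pos 0: 1000 XOR 1101 = 0101
  pos 1: 1011 XOR 1101 = 0110
  pos 2: 1100 XOR 1101 = 0001
  pos 5: 1110 XOR 1101 = 0011
  pos 7: 1100 XOR 1101 = 0001
  pos 10: 1000 XOR 1101 = 0101
  pos 11: 1010 XOR 1101 = 0111
Remainder (last 3 bits) = 111. This is the CRC / FCS.

111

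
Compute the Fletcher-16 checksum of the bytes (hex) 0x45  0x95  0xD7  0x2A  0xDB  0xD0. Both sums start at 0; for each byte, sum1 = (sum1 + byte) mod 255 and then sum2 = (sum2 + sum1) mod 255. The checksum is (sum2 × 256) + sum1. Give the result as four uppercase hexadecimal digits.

Running sums (mod 255):
  after byte 0 (0x45): sum1=69, sum2=69
  after byte 1 (0x95): sum1=218, sum2=32
  after byte 2 (0xD7): sum1=178, sum2=210
  after byte 3 (0x2A): sum1=220, sum2=175
  after byte 4 (0xDB): sum1=184, sum2=104
  after byte 5 (0xD0): sum1=137, sum2=241
Checksum = sum2·256 + sum1 = 241·256 + 137 = 61833 = 0xF189.

F189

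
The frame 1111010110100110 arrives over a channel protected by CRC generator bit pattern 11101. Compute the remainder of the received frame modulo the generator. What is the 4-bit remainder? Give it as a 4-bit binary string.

0000

Modulo-2 division of 1111010110100110 by 11101:
  pos 0: 11110 XOR 11101 = 00011
  pos 3: 11101 XOR 11101 = 00000
  pos 8: 10100 XOR 11101 = 01001
  pos 9: 10011 XOR 11101 = 01110
  pos 10: 11101 XOR 11101 = 00000
Remainder = 0000 (zero — the frame passes the CRC check).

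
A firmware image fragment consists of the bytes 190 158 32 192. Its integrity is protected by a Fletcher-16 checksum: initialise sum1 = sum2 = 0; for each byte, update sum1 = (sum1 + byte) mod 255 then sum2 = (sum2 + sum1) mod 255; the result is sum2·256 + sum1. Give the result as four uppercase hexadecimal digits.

Running sums (mod 255):
  after byte 0 (190): sum1=190, sum2=190
  after byte 1 (158): sum1=93, sum2=28
  after byte 2 (32): sum1=125, sum2=153
  after byte 3 (192): sum1=62, sum2=215
Checksum = sum2·256 + sum1 = 215·256 + 62 = 55102 = 0xD73E.

D73E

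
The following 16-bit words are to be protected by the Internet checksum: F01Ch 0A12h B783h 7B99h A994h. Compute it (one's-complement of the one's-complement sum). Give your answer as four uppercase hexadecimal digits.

One's-complement addition (fold any carry out of bit 15 back into bit 0):
  0xF01C + 0x0A12 = 0x0FA2E
  0xFA2E + 0xB783 = 0x1B1B1 → wrap carry → 0xB1B2
  0xB1B2 + 0x7B99 = 0x12D4B → wrap carry → 0x2D4C
  0x2D4C + 0xA994 = 0x0D6E0
One's-complement sum = 0xD6E0.
Checksum = ~0xD6E0 & 0xFFFF = 0x291F.

291F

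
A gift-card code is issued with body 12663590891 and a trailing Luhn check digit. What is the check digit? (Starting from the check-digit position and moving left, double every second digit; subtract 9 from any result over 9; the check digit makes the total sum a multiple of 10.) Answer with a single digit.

Partial digits right→left: 1 9 8 0 9 5 3 6 6 2 1
Double every second digit counting from the check-digit position (so the 1st, 3rd, 5th, ... of the partial from the right).
  doubled (with −9 where >9): 2 7 9 6 3 2 → sum 29
  kept as-is: 9 0 5 6 2 → sum 22
Total = 29 + 22 = 51.
Check digit = (10 − (51 mod 10)) mod 10 = 9.

9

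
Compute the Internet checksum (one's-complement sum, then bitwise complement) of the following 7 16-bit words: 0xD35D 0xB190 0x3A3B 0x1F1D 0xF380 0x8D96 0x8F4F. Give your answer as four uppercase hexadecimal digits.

One's-complement addition (fold any carry out of bit 15 back into bit 0):
  0xD35D + 0xB190 = 0x184ED → wrap carry → 0x84EE
  0x84EE + 0x3A3B = 0x0BF29
  0xBF29 + 0x1F1D = 0x0DE46
  0xDE46 + 0xF380 = 0x1D1C6 → wrap carry → 0xD1C7
  0xD1C7 + 0x8D96 = 0x15F5D → wrap carry → 0x5F5E
  0x5F5E + 0x8F4F = 0x0EEAD
One's-complement sum = 0xEEAD.
Checksum = ~0xEEAD & 0xFFFF = 0x1152.

1152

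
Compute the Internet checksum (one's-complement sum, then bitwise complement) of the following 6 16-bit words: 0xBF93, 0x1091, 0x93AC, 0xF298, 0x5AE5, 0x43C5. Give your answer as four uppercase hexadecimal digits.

0AEB

One's-complement addition (fold any carry out of bit 15 back into bit 0):
  0xBF93 + 0x1091 = 0x0D024
  0xD024 + 0x93AC = 0x163D0 → wrap carry → 0x63D1
  0x63D1 + 0xF298 = 0x15669 → wrap carry → 0x566A
  0x566A + 0x5AE5 = 0x0B14F
  0xB14F + 0x43C5 = 0x0F514
One's-complement sum = 0xF514.
Checksum = ~0xF514 & 0xFFFF = 0x0AEB.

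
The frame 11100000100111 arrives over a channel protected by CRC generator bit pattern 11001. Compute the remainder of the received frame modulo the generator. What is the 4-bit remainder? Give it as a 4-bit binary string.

0100

Modulo-2 division of 11100000100111 by 11001:
  pos 0: 11100 XOR 11001 = 00101
  pos 2: 10100 XOR 11001 = 01101
  pos 3: 11010 XOR 11001 = 00011
  pos 6: 11100 XOR 11001 = 00101
  pos 8: 10111 XOR 11001 = 01110
  pos 9: 11101 XOR 11001 = 00100
Remainder = 0100 (nonzero — an error is detected).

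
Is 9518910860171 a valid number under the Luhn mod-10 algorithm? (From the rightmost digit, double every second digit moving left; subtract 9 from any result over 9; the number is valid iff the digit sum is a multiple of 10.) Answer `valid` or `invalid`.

From the right, keep odd positions and double even positions (subtract 9 from any doubled value over 9):
  doubled (positions 2,4,...): 5 0 7 2 7 1 → sum 22
  kept (positions 1,3,...): 1 1 6 0 9 1 9 → sum 27
Total = 49.
49 mod 10 = 9, so the number is invalid.

invalid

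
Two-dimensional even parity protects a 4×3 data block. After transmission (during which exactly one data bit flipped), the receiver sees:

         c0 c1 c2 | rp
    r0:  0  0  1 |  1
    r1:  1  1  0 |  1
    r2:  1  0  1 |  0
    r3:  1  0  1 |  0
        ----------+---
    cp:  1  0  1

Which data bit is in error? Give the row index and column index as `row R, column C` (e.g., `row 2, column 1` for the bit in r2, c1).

Recompute each row's even parity and compare to rp:
  r0: data parity 1, sent rp 1 → ok
  r1: data parity 0, sent rp 1 → mismatch
  r2: data parity 0, sent rp 0 → ok
  r3: data parity 0, sent rp 0 → ok
Recompute each column's even parity and compare to cp:
  c0: data parity 1, sent cp 1 → ok
  c1: data parity 1, sent cp 0 → mismatch
  c2: data parity 1, sent cp 1 → ok
Exactly one row (r1) and one column (c1) fail → the flipped bit is at their intersection.

row 1, column 1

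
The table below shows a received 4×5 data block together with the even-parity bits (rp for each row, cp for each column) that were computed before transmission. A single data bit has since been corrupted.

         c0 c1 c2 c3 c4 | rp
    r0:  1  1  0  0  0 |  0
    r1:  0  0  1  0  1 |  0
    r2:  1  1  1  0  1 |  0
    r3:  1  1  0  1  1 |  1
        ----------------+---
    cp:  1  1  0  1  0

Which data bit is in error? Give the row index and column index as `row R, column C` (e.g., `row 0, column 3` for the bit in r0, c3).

row 3, column 4

Recompute each row's even parity and compare to rp:
  r0: data parity 0, sent rp 0 → ok
  r1: data parity 0, sent rp 0 → ok
  r2: data parity 0, sent rp 0 → ok
  r3: data parity 0, sent rp 1 → mismatch
Recompute each column's even parity and compare to cp:
  c0: data parity 1, sent cp 1 → ok
  c1: data parity 1, sent cp 1 → ok
  c2: data parity 0, sent cp 0 → ok
  c3: data parity 1, sent cp 1 → ok
  c4: data parity 1, sent cp 0 → mismatch
Exactly one row (r3) and one column (c4) fail → the flipped bit is at their intersection.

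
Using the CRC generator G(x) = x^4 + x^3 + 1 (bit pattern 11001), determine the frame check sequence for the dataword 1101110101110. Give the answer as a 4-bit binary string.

1101

Append 4 zeros: 11011101011100000. Divide by 11001 (XOR where the leading bit is 1):
  pos 0: 11011 XOR 11001 = 00010
  pos 3: 10101 XOR 11001 = 01100
  pos 4: 11000 XOR 11001 = 00001
  pos 8: 11110 XOR 11001 = 00111
  pos 10: 11100 XOR 11001 = 00101
  pos 12: 10100 XOR 11001 = 01101
Remainder (last 4 bits) = 1101. This is the CRC / FCS.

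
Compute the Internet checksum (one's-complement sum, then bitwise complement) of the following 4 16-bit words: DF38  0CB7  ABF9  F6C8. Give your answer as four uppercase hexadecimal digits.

714D

One's-complement addition (fold any carry out of bit 15 back into bit 0):
  0xDF38 + 0x0CB7 = 0x0EBEF
  0xEBEF + 0xABF9 = 0x197E8 → wrap carry → 0x97E9
  0x97E9 + 0xF6C8 = 0x18EB1 → wrap carry → 0x8EB2
One's-complement sum = 0x8EB2.
Checksum = ~0x8EB2 & 0xFFFF = 0x714D.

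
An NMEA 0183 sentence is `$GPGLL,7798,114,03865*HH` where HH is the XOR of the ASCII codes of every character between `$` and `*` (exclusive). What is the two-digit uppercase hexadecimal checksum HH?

XOR the ASCII codes of the payload characters:
  'G' = 0x47 → acc = 0x47
  'P' = 0x50 → acc = 0x17
  'G' = 0x47 → acc = 0x50
  'L' = 0x4C → acc = 0x1C
  'L' = 0x4C → acc = 0x50
  ',' = 0x2C → acc = 0x7C
  '7' = 0x37 → acc = 0x4B
  '7' = 0x37 → acc = 0x7C
  '9' = 0x39 → acc = 0x45
  '8' = 0x38 → acc = 0x7D
  ',' = 0x2C → acc = 0x51
  '1' = 0x31 → acc = 0x60
  '1' = 0x31 → acc = 0x51
  '4' = 0x34 → acc = 0x65
  ',' = 0x2C → acc = 0x49
  '0' = 0x30 → acc = 0x79
  '3' = 0x33 → acc = 0x4A
  '8' = 0x38 → acc = 0x72
  '6' = 0x36 → acc = 0x44
  '5' = 0x35 → acc = 0x71
Checksum = 0x71.

71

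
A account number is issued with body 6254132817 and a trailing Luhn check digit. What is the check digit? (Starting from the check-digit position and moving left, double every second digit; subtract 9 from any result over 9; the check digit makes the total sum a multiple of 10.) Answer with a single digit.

Partial digits right→left: 7 1 8 2 3 1 4 5 2 6
Double every second digit counting from the check-digit position (so the 1st, 3rd, 5th, ... of the partial from the right).
  doubled (with −9 where >9): 5 7 6 8 4 → sum 30
  kept as-is: 1 2 1 5 6 → sum 15
Total = 30 + 15 = 45.
Check digit = (10 − (45 mod 10)) mod 10 = 5.

5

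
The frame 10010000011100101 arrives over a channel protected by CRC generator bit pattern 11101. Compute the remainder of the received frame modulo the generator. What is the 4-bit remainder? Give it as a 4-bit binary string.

0111

Modulo-2 division of 10010000011100101 by 11101:
  pos 0: 10010 XOR 11101 = 01111
  pos 1: 11110 XOR 11101 = 00011
  pos 4: 11000 XOR 11101 = 00101
  pos 6: 10111 XOR 11101 = 01010
  pos 7: 10101 XOR 11101 = 01000
  pos 8: 10000 XOR 11101 = 01101
  pos 9: 11010 XOR 11101 = 00111
  pos 11: 11110 XOR 11101 = 00011
Remainder = 0111 (nonzero — an error is detected).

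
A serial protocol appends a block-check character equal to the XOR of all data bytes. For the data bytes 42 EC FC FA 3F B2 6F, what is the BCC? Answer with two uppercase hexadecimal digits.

XOR the bytes together:
  start with 0x42
  0x42 ⊕ 0xEC = 0xAE
  0xAE ⊕ 0xFC = 0x52
  0x52 ⊕ 0xFA = 0xA8
  0xA8 ⊕ 0x3F = 0x97
  0x97 ⊕ 0xB2 = 0x25
  0x25 ⊕ 0x6F = 0x4A

4A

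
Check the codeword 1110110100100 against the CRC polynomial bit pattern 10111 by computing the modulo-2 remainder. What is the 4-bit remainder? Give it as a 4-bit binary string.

Modulo-2 division of 1110110100100 by 10111:
  pos 0: 11101 XOR 10111 = 01010
  pos 1: 10101 XOR 10111 = 00010
  pos 4: 10010 XOR 10111 = 00101
  pos 6: 10101 XOR 10111 = 00010
Remainder = 1000 (nonzero — an error is detected).

1000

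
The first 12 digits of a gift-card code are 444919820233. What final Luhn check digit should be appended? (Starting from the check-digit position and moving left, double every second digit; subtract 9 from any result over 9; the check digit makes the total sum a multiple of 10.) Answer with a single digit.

Partial digits right→left: 3 3 2 0 2 8 9 1 9 4 4 4
Double every second digit counting from the check-digit position (so the 1st, 3rd, 5th, ... of the partial from the right).
  doubled (with −9 where >9): 6 4 4 9 9 8 → sum 40
  kept as-is: 3 0 8 1 4 4 → sum 20
Total = 40 + 20 = 60.
Check digit = (10 − (60 mod 10)) mod 10 = 0.

0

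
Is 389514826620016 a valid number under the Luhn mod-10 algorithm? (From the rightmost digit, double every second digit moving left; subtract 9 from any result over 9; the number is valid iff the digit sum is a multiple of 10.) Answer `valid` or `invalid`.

From the right, keep odd positions and double even positions (subtract 9 from any doubled value over 9):
  doubled (positions 2,4,...): 2 0 3 4 8 1 7 → sum 25
  kept (positions 1,3,...): 6 0 2 6 8 1 9 3 → sum 35
Total = 60.
60 mod 10 = 0, so the number is valid.

valid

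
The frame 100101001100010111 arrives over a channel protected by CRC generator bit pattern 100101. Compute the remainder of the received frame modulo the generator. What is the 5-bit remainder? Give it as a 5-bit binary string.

00000

Modulo-2 division of 100101001100010111 by 100101:
  pos 0: 100101 XOR 100101 = 000000
  pos 8: 110001 XOR 100101 = 010100
  pos 9: 101000 XOR 100101 = 001101
  pos 11: 110111 XOR 100101 = 010010
  pos 12: 100101 XOR 100101 = 000000
Remainder = 00000 (zero — the frame passes the CRC check).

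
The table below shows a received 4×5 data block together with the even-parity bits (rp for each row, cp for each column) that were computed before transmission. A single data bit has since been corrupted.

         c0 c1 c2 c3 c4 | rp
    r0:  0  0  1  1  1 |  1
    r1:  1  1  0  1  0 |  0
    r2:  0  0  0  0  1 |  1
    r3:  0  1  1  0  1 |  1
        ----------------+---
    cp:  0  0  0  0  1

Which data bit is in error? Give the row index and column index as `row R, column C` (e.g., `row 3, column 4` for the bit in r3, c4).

row 1, column 0

Recompute each row's even parity and compare to rp:
  r0: data parity 1, sent rp 1 → ok
  r1: data parity 1, sent rp 0 → mismatch
  r2: data parity 1, sent rp 1 → ok
  r3: data parity 1, sent rp 1 → ok
Recompute each column's even parity and compare to cp:
  c0: data parity 1, sent cp 0 → mismatch
  c1: data parity 0, sent cp 0 → ok
  c2: data parity 0, sent cp 0 → ok
  c3: data parity 0, sent cp 0 → ok
  c4: data parity 1, sent cp 1 → ok
Exactly one row (r1) and one column (c0) fail → the flipped bit is at their intersection.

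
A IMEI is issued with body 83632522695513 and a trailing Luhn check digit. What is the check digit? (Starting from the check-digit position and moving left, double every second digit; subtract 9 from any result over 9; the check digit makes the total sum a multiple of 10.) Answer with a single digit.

7

Partial digits right→left: 3 1 5 5 9 6 2 2 5 2 3 6 3 8
Double every second digit counting from the check-digit position (so the 1st, 3rd, 5th, ... of the partial from the right).
  doubled (with −9 where >9): 6 1 9 4 1 6 6 → sum 33
  kept as-is: 1 5 6 2 2 6 8 → sum 30
Total = 33 + 30 = 63.
Check digit = (10 − (63 mod 10)) mod 10 = 7.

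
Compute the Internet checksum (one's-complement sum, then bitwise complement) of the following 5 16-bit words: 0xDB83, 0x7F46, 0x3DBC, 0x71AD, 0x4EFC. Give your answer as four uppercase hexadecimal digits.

One's-complement addition (fold any carry out of bit 15 back into bit 0):
  0xDB83 + 0x7F46 = 0x15AC9 → wrap carry → 0x5ACA
  0x5ACA + 0x3DBC = 0x09886
  0x9886 + 0x71AD = 0x10A33 → wrap carry → 0x0A34
  0x0A34 + 0x4EFC = 0x05930
One's-complement sum = 0x5930.
Checksum = ~0x5930 & 0xFFFF = 0xA6CF.

A6CF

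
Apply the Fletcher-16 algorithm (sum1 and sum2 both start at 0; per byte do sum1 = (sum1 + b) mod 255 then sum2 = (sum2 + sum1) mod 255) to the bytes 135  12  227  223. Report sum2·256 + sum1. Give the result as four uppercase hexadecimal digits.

E957

Running sums (mod 255):
  after byte 0 (135): sum1=135, sum2=135
  after byte 1 (12): sum1=147, sum2=27
  after byte 2 (227): sum1=119, sum2=146
  after byte 3 (223): sum1=87, sum2=233
Checksum = sum2·256 + sum1 = 233·256 + 87 = 59735 = 0xE957.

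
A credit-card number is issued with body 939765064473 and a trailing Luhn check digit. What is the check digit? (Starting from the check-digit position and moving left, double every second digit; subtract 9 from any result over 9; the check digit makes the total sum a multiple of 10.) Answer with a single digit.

6

Partial digits right→left: 3 7 4 4 6 0 5 6 7 9 3 9
Double every second digit counting from the check-digit position (so the 1st, 3rd, 5th, ... of the partial from the right).
  doubled (with −9 where >9): 6 8 3 1 5 6 → sum 29
  kept as-is: 7 4 0 6 9 9 → sum 35
Total = 29 + 35 = 64.
Check digit = (10 − (64 mod 10)) mod 10 = 6.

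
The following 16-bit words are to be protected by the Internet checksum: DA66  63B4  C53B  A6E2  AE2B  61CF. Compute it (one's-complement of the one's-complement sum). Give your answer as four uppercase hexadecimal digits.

One's-complement addition (fold any carry out of bit 15 back into bit 0):
  0xDA66 + 0x63B4 = 0x13E1A → wrap carry → 0x3E1B
  0x3E1B + 0xC53B = 0x10356 → wrap carry → 0x0357
  0x0357 + 0xA6E2 = 0x0AA39
  0xAA39 + 0xAE2B = 0x15864 → wrap carry → 0x5865
  0x5865 + 0x61CF = 0x0BA34
One's-complement sum = 0xBA34.
Checksum = ~0xBA34 & 0xFFFF = 0x45CB.

45CB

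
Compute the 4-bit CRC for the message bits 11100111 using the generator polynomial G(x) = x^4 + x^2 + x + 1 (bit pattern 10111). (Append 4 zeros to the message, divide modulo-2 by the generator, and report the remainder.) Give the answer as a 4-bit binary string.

1001

Append 4 zeros: 111001110000. Divide by 10111 (XOR where the leading bit is 1):
  pos 0: 11100 XOR 10111 = 01011
  pos 1: 10111 XOR 10111 = 00000
  pos 6: 11000 XOR 10111 = 01111
  pos 7: 11110 XOR 10111 = 01001
Remainder (last 4 bits) = 1001. This is the CRC / FCS.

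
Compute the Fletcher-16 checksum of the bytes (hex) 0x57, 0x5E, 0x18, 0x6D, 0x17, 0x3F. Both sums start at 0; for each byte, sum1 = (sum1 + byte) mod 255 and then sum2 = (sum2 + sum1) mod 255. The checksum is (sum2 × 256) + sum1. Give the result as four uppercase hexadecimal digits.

F991

Running sums (mod 255):
  after byte 0 (0x57): sum1=87, sum2=87
  after byte 1 (0x5E): sum1=181, sum2=13
  after byte 2 (0x18): sum1=205, sum2=218
  after byte 3 (0x6D): sum1=59, sum2=22
  after byte 4 (0x17): sum1=82, sum2=104
  after byte 5 (0x3F): sum1=145, sum2=249
Checksum = sum2·256 + sum1 = 249·256 + 145 = 63889 = 0xF991.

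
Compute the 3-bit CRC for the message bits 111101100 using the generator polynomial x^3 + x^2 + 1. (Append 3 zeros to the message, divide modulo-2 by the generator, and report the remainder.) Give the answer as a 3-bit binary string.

Append 3 zeros: 111101100000. Divide by 1101 (XOR where the leading bit is 1):
  pos 0: 1111 XOR 1101 = 0010
  pos 2: 1001 XOR 1101 = 0100
  pos 3: 1001 XOR 1101 = 0100
  pos 4: 1000 XOR 1101 = 0101
  pos 5: 1010 XOR 1101 = 0111
  pos 6: 1110 XOR 1101 = 0011
  pos 8: 1100 XOR 1101 = 0001
Remainder (last 3 bits) = 001. This is the CRC / FCS.

001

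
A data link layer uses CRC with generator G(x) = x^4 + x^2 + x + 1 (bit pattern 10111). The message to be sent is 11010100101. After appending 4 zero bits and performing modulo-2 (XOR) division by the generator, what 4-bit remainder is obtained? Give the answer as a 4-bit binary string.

Append 4 zeros: 110101001010000. Divide by 10111 (XOR where the leading bit is 1):
  pos 0: 11010 XOR 10111 = 01101
  pos 1: 11011 XOR 10111 = 01100
  pos 2: 11000 XOR 10111 = 01111
  pos 3: 11110 XOR 10111 = 01001
  pos 4: 10011 XOR 10111 = 00100
  pos 6: 10001 XOR 10111 = 00110
  pos 8: 11000 XOR 10111 = 01111
  pos 9: 11110 XOR 10111 = 01001
  pos 10: 10010 XOR 10111 = 00101
Remainder (last 4 bits) = 0101. This is the CRC / FCS.

0101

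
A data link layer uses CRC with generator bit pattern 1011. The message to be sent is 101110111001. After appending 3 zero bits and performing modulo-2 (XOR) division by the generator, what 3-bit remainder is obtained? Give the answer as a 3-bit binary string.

110

Append 3 zeros: 101110111001000. Divide by 1011 (XOR where the leading bit is 1):
  pos 0: 1011 XOR 1011 = 0000
  pos 4: 1011 XOR 1011 = 0000
  pos 8: 1001 XOR 1011 = 0010
  pos 10: 1000 XOR 1011 = 0011
Remainder (last 3 bits) = 110. This is the CRC / FCS.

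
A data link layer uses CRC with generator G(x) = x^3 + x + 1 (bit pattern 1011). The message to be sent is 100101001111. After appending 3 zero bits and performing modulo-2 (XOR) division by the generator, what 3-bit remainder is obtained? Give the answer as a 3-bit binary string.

100

Append 3 zeros: 100101001111000. Divide by 1011 (XOR where the leading bit is 1):
  pos 0: 1001 XOR 1011 = 0010
  pos 2: 1001 XOR 1011 = 0010
  pos 4: 1000 XOR 1011 = 0011
  pos 6: 1111 XOR 1011 = 0100
  pos 7: 1001 XOR 1011 = 0010
  pos 9: 1010 XOR 1011 = 0001
Remainder (last 3 bits) = 100. This is the CRC / FCS.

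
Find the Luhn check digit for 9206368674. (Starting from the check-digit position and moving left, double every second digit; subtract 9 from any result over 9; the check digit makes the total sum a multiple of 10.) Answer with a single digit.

2

Partial digits right→left: 4 7 6 8 6 3 6 0 2 9
Double every second digit counting from the check-digit position (so the 1st, 3rd, 5th, ... of the partial from the right).
  doubled (with −9 where >9): 8 3 3 3 4 → sum 21
  kept as-is: 7 8 3 0 9 → sum 27
Total = 21 + 27 = 48.
Check digit = (10 − (48 mod 10)) mod 10 = 2.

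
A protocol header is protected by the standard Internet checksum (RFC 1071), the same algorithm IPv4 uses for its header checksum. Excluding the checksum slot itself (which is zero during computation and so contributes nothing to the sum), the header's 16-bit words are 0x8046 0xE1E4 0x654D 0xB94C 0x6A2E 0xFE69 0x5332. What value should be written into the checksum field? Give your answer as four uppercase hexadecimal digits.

One's-complement addition (fold any carry out of bit 15 back into bit 0):
  0x8046 + 0xE1E4 = 0x1622A → wrap carry → 0x622B
  0x622B + 0x654D = 0x0C778
  0xC778 + 0xB94C = 0x180C4 → wrap carry → 0x80C5
  0x80C5 + 0x6A2E = 0x0EAF3
  0xEAF3 + 0xFE69 = 0x1E95C → wrap carry → 0xE95D
  0xE95D + 0x5332 = 0x13C8F → wrap carry → 0x3C90
One's-complement sum = 0x3C90.
Checksum = ~0x3C90 & 0xFFFF = 0xC36F.

C36F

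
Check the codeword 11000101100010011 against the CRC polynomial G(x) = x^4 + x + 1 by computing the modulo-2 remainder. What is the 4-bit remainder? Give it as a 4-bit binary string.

Modulo-2 division of 11000101100010011 by 10011:
  pos 0: 11000 XOR 10011 = 01011
  pos 1: 10111 XOR 10011 = 00100
  pos 3: 10001 XOR 10011 = 00010
  pos 6: 10100 XOR 10011 = 00111
  pos 8: 11101 XOR 10011 = 01110
  pos 9: 11100 XOR 10011 = 01111
  pos 10: 11110 XOR 10011 = 01101
  pos 11: 11011 XOR 10011 = 01000
  pos 12: 10001 XOR 10011 = 00010
Remainder = 0010 (nonzero — an error is detected).

0010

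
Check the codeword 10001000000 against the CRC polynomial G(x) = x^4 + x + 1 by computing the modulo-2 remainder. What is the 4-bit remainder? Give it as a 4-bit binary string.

1011

Modulo-2 division of 10001000000 by 10011:
  pos 0: 10001 XOR 10011 = 00010
  pos 3: 10000 XOR 10011 = 00011
  pos 6: 11000 XOR 10011 = 01011
Remainder = 1011 (nonzero — an error is detected).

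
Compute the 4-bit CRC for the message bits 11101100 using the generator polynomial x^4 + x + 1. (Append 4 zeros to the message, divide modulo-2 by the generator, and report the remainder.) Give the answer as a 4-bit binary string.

Append 4 zeros: 111011000000. Divide by 10011 (XOR where the leading bit is 1):
  pos 0: 11101 XOR 10011 = 01110
  pos 1: 11101 XOR 10011 = 01110
  pos 2: 11100 XOR 10011 = 01111
  pos 3: 11110 XOR 10011 = 01101
  pos 4: 11010 XOR 10011 = 01001
  pos 5: 10010 XOR 10011 = 00001
Remainder (last 4 bits) = 0100. This is the CRC / FCS.

0100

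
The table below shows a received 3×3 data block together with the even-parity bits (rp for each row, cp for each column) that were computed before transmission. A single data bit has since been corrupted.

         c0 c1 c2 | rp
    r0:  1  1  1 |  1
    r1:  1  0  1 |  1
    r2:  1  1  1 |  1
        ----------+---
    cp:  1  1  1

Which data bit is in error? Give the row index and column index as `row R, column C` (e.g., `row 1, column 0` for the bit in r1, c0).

row 1, column 1

Recompute each row's even parity and compare to rp:
  r0: data parity 1, sent rp 1 → ok
  r1: data parity 0, sent rp 1 → mismatch
  r2: data parity 1, sent rp 1 → ok
Recompute each column's even parity and compare to cp:
  c0: data parity 1, sent cp 1 → ok
  c1: data parity 0, sent cp 1 → mismatch
  c2: data parity 1, sent cp 1 → ok
Exactly one row (r1) and one column (c1) fail → the flipped bit is at their intersection.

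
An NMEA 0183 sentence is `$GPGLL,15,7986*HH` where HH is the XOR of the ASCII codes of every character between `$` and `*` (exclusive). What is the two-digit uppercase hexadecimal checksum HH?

54

XOR the ASCII codes of the payload characters:
  'G' = 0x47 → acc = 0x47
  'P' = 0x50 → acc = 0x17
  'G' = 0x47 → acc = 0x50
  'L' = 0x4C → acc = 0x1C
  'L' = 0x4C → acc = 0x50
  ',' = 0x2C → acc = 0x7C
  '1' = 0x31 → acc = 0x4D
  '5' = 0x35 → acc = 0x78
  ',' = 0x2C → acc = 0x54
  '7' = 0x37 → acc = 0x63
  '9' = 0x39 → acc = 0x5A
  '8' = 0x38 → acc = 0x62
  '6' = 0x36 → acc = 0x54
Checksum = 0x54.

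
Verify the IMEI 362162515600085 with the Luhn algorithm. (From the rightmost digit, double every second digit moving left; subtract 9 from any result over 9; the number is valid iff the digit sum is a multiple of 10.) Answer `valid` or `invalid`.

From the right, keep odd positions and double even positions (subtract 9 from any doubled value over 9):
  doubled (positions 2,4,...): 7 0 3 2 4 2 3 → sum 21
  kept (positions 1,3,...): 5 0 0 5 5 6 2 3 → sum 26
Total = 47.
47 mod 10 = 7, so the number is invalid.

invalid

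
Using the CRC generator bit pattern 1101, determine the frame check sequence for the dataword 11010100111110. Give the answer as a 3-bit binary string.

110

Append 3 zeros: 11010100111110000. Divide by 1101 (XOR where the leading bit is 1):
  pos 0: 1101 XOR 1101 = 0000
  pos 5: 1001 XOR 1101 = 0100
  pos 6: 1001 XOR 1101 = 0100
  pos 7: 1001 XOR 1101 = 0100
  pos 8: 1001 XOR 1101 = 0100
  pos 9: 1001 XOR 1101 = 0100
  pos 10: 1000 XOR 1101 = 0101
  pos 11: 1010 XOR 1101 = 0111
  pos 12: 1110 XOR 1101 = 0011
Remainder (last 3 bits) = 110. This is the CRC / FCS.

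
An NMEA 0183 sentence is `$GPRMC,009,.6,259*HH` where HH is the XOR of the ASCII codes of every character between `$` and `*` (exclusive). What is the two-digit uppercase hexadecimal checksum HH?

XOR the ASCII codes of the payload characters:
  'G' = 0x47 → acc = 0x47
  'P' = 0x50 → acc = 0x17
  'R' = 0x52 → acc = 0x45
  'M' = 0x4D → acc = 0x08
  'C' = 0x43 → acc = 0x4B
  ',' = 0x2C → acc = 0x67
  '0' = 0x30 → acc = 0x57
  '0' = 0x30 → acc = 0x67
  '9' = 0x39 → acc = 0x5E
  ',' = 0x2C → acc = 0x72
  '.' = 0x2E → acc = 0x5C
  '6' = 0x36 → acc = 0x6A
  ',' = 0x2C → acc = 0x46
  '2' = 0x32 → acc = 0x74
  '5' = 0x35 → acc = 0x41
  '9' = 0x39 → acc = 0x78
Checksum = 0x78.

78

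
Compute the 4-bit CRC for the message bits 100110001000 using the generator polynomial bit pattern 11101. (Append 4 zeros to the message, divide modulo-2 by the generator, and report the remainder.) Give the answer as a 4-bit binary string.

1001

Append 4 zeros: 1001100010000000. Divide by 11101 (XOR where the leading bit is 1):
  pos 0: 10011 XOR 11101 = 01110
  pos 1: 11100 XOR 11101 = 00001
  pos 5: 10010 XOR 11101 = 01111
  pos 6: 11110 XOR 11101 = 00011
  pos 9: 11000 XOR 11101 = 00101
  pos 11: 10100 XOR 11101 = 01001
Remainder (last 4 bits) = 1001. This is the CRC / FCS.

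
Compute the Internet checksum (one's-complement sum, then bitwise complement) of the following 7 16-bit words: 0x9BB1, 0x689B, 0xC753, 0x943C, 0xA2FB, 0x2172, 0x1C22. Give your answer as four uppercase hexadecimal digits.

BF92

One's-complement addition (fold any carry out of bit 15 back into bit 0):
  0x9BB1 + 0x689B = 0x1044C → wrap carry → 0x044D
  0x044D + 0xC753 = 0x0CBA0
  0xCBA0 + 0x943C = 0x15FDC → wrap carry → 0x5FDD
  0x5FDD + 0xA2FB = 0x102D8 → wrap carry → 0x02D9
  0x02D9 + 0x2172 = 0x0244B
  0x244B + 0x1C22 = 0x0406D
One's-complement sum = 0x406D.
Checksum = ~0x406D & 0xFFFF = 0xBF92.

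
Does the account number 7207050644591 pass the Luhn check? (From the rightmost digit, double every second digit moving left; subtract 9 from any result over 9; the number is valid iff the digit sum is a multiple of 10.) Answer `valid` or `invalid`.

From the right, keep odd positions and double even positions (subtract 9 from any doubled value over 9):
  doubled (positions 2,4,...): 9 8 3 1 5 4 → sum 30
  kept (positions 1,3,...): 1 5 4 0 0 0 7 → sum 17
Total = 47.
47 mod 10 = 7, so the number is invalid.

invalid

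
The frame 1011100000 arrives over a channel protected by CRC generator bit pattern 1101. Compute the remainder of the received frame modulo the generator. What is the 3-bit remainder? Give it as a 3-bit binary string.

Modulo-2 division of 1011100000 by 1101:
  pos 0: 1011 XOR 1101 = 0110
  pos 1: 1101 XOR 1101 = 0000
Remainder = 000 (zero — the frame passes the CRC check).

000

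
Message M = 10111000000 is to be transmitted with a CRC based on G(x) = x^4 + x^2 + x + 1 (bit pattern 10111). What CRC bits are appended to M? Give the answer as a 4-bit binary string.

0000

Append 4 zeros: 101110000000000. Divide by 10111 (XOR where the leading bit is 1):
  pos 0: 10111 XOR 10111 = 00000
Remainder (last 4 bits) = 0000. This is the CRC / FCS.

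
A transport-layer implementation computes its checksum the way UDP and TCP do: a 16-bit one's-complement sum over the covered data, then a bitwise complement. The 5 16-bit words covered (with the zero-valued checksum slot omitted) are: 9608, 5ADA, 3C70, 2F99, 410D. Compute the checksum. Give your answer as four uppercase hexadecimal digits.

One's-complement addition (fold any carry out of bit 15 back into bit 0):
  0x9608 + 0x5ADA = 0x0F0E2
  0xF0E2 + 0x3C70 = 0x12D52 → wrap carry → 0x2D53
  0x2D53 + 0x2F99 = 0x05CEC
  0x5CEC + 0x410D = 0x09DF9
One's-complement sum = 0x9DF9.
Checksum = ~0x9DF9 & 0xFFFF = 0x6206.

6206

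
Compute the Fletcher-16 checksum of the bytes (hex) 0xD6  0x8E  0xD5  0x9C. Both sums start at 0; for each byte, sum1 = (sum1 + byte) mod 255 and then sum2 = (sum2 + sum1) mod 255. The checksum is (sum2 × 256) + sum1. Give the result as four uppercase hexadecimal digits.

4FD7

Running sums (mod 255):
  after byte 0 (0xD6): sum1=214, sum2=214
  after byte 1 (0x8E): sum1=101, sum2=60
  after byte 2 (0xD5): sum1=59, sum2=119
  after byte 3 (0x9C): sum1=215, sum2=79
Checksum = sum2·256 + sum1 = 79·256 + 215 = 20439 = 0x4FD7.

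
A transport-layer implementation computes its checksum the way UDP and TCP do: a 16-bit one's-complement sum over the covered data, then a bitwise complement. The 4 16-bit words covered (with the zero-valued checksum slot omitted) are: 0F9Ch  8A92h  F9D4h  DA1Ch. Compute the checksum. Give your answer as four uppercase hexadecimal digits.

One's-complement addition (fold any carry out of bit 15 back into bit 0):
  0x0F9C + 0x8A92 = 0x09A2E
  0x9A2E + 0xF9D4 = 0x19402 → wrap carry → 0x9403
  0x9403 + 0xDA1C = 0x16E1F → wrap carry → 0x6E20
One's-complement sum = 0x6E20.
Checksum = ~0x6E20 & 0xFFFF = 0x91DF.

91DF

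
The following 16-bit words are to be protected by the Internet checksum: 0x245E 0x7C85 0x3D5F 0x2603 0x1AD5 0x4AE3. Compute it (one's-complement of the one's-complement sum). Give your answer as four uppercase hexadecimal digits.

9601

One's-complement addition (fold any carry out of bit 15 back into bit 0):
  0x245E + 0x7C85 = 0x0A0E3
  0xA0E3 + 0x3D5F = 0x0DE42
  0xDE42 + 0x2603 = 0x10445 → wrap carry → 0x0446
  0x0446 + 0x1AD5 = 0x01F1B
  0x1F1B + 0x4AE3 = 0x069FE
One's-complement sum = 0x69FE.
Checksum = ~0x69FE & 0xFFFF = 0x9601.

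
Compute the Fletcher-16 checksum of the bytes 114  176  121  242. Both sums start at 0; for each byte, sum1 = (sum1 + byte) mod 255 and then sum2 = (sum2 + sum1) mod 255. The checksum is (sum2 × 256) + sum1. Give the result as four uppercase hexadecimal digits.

C18F

Running sums (mod 255):
  after byte 0 (114): sum1=114, sum2=114
  after byte 1 (176): sum1=35, sum2=149
  after byte 2 (121): sum1=156, sum2=50
  after byte 3 (242): sum1=143, sum2=193
Checksum = sum2·256 + sum1 = 193·256 + 143 = 49551 = 0xC18F.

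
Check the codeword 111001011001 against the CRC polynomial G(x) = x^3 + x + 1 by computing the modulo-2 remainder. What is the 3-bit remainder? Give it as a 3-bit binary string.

Modulo-2 division of 111001011001 by 1011:
  pos 0: 1110 XOR 1011 = 0101
  pos 1: 1010 XOR 1011 = 0001
  pos 4: 1101 XOR 1011 = 0110
  pos 5: 1101 XOR 1011 = 0110
  pos 6: 1100 XOR 1011 = 0111
  pos 7: 1110 XOR 1011 = 0101
  pos 8: 1011 XOR 1011 = 0000
Remainder = 000 (zero — the frame passes the CRC check).

000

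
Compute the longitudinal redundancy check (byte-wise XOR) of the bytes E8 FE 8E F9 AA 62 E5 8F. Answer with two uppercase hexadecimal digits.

C3

XOR the bytes together:
  start with 0xE8
  0xE8 ⊕ 0xFE = 0x16
  0x16 ⊕ 0x8E = 0x98
  0x98 ⊕ 0xF9 = 0x61
  0x61 ⊕ 0xAA = 0xCB
  0xCB ⊕ 0x62 = 0xA9
  0xA9 ⊕ 0xE5 = 0x4C
  0x4C ⊕ 0x8F = 0xC3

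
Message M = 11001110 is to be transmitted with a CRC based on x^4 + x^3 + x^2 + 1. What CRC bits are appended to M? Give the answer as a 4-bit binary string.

1101

Append 4 zeros: 110011100000. Divide by 11101 (XOR where the leading bit is 1):
  pos 0: 11001 XOR 11101 = 00100
  pos 2: 10011 XOR 11101 = 01110
  pos 3: 11100 XOR 11101 = 00001
  pos 7: 10000 XOR 11101 = 01101
Remainder (last 4 bits) = 1101. This is the CRC / FCS.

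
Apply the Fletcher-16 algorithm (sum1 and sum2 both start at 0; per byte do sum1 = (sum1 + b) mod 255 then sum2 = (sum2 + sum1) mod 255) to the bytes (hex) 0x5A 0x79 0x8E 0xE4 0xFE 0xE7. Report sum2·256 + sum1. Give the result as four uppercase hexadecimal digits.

Running sums (mod 255):
  after byte 0 (0x5A): sum1=90, sum2=90
  after byte 1 (0x79): sum1=211, sum2=46
  after byte 2 (0x8E): sum1=98, sum2=144
  after byte 3 (0xE4): sum1=71, sum2=215
  after byte 4 (0xFE): sum1=70, sum2=30
  after byte 5 (0xE7): sum1=46, sum2=76
Checksum = sum2·256 + sum1 = 76·256 + 46 = 19502 = 0x4C2E.

4C2E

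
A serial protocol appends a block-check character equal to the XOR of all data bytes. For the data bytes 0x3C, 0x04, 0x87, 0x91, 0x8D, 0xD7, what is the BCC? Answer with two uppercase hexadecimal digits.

74

XOR the bytes together:
  start with 0x3C
  0x3C ⊕ 0x04 = 0x38
  0x38 ⊕ 0x87 = 0xBF
  0xBF ⊕ 0x91 = 0x2E
  0x2E ⊕ 0x8D = 0xA3
  0xA3 ⊕ 0xD7 = 0x74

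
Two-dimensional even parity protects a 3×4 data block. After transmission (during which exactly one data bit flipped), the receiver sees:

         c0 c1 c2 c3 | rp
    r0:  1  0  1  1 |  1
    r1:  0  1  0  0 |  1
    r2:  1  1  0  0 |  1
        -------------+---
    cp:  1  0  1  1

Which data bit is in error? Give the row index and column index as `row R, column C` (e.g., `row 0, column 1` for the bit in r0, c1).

Recompute each row's even parity and compare to rp:
  r0: data parity 1, sent rp 1 → ok
  r1: data parity 1, sent rp 1 → ok
  r2: data parity 0, sent rp 1 → mismatch
Recompute each column's even parity and compare to cp:
  c0: data parity 0, sent cp 1 → mismatch
  c1: data parity 0, sent cp 0 → ok
  c2: data parity 1, sent cp 1 → ok
  c3: data parity 1, sent cp 1 → ok
Exactly one row (r2) and one column (c0) fail → the flipped bit is at their intersection.

row 2, column 0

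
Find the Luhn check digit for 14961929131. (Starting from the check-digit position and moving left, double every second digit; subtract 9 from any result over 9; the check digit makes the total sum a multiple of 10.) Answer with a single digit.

Partial digits right→left: 1 3 1 9 2 9 1 6 9 4 1
Double every second digit counting from the check-digit position (so the 1st, 3rd, 5th, ... of the partial from the right).
  doubled (with −9 where >9): 2 2 4 2 9 2 → sum 21
  kept as-is: 3 9 9 6 4 → sum 31
Total = 21 + 31 = 52.
Check digit = (10 − (52 mod 10)) mod 10 = 8.

8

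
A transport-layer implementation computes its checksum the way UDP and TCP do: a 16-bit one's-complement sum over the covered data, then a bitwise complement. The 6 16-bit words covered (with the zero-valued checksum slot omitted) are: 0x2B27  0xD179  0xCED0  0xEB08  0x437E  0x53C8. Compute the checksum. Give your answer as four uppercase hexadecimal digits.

One's-complement addition (fold any carry out of bit 15 back into bit 0):
  0x2B27 + 0xD179 = 0x0FCA0
  0xFCA0 + 0xCED0 = 0x1CB70 → wrap carry → 0xCB71
  0xCB71 + 0xEB08 = 0x1B679 → wrap carry → 0xB67A
  0xB67A + 0x437E = 0x0F9F8
  0xF9F8 + 0x53C8 = 0x14DC0 → wrap carry → 0x4DC1
One's-complement sum = 0x4DC1.
Checksum = ~0x4DC1 & 0xFFFF = 0xB23E.

B23E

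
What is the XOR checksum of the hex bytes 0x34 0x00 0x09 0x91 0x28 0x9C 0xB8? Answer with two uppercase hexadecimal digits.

A0

XOR the bytes together:
  start with 0x34
  0x34 ⊕ 0x00 = 0x34
  0x34 ⊕ 0x09 = 0x3D
  0x3D ⊕ 0x91 = 0xAC
  0xAC ⊕ 0x28 = 0x84
  0x84 ⊕ 0x9C = 0x18
  0x18 ⊕ 0xB8 = 0xA0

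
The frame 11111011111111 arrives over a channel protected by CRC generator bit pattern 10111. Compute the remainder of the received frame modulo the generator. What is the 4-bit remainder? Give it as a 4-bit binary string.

Modulo-2 division of 11111011111111 by 10111:
  pos 0: 11111 XOR 10111 = 01000
  pos 1: 10000 XOR 10111 = 00111
  pos 3: 11111 XOR 10111 = 01000
  pos 4: 10001 XOR 10111 = 00110
  pos 6: 11011 XOR 10111 = 01100
  pos 7: 11001 XOR 10111 = 01110
  pos 8: 11101 XOR 10111 = 01010
  pos 9: 10101 XOR 10111 = 00010
Remainder = 0010 (nonzero — an error is detected).

0010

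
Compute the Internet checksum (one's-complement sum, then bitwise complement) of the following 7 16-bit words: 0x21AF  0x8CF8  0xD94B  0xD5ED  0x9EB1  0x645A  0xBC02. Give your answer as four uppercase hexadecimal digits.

E30F

One's-complement addition (fold any carry out of bit 15 back into bit 0):
  0x21AF + 0x8CF8 = 0x0AEA7
  0xAEA7 + 0xD94B = 0x187F2 → wrap carry → 0x87F3
  0x87F3 + 0xD5ED = 0x15DE0 → wrap carry → 0x5DE1
  0x5DE1 + 0x9EB1 = 0x0FC92
  0xFC92 + 0x645A = 0x160EC → wrap carry → 0x60ED
  0x60ED + 0xBC02 = 0x11CEF → wrap carry → 0x1CF0
One's-complement sum = 0x1CF0.
Checksum = ~0x1CF0 & 0xFFFF = 0xE30F.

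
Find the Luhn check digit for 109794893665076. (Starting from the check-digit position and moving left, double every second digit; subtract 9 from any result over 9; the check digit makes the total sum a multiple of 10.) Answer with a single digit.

3

Partial digits right→left: 6 7 0 5 6 6 3 9 8 4 9 7 9 0 1
Double every second digit counting from the check-digit position (so the 1st, 3rd, 5th, ... of the partial from the right).
  doubled (with −9 where >9): 3 0 3 6 7 9 9 2 → sum 39
  kept as-is: 7 5 6 9 4 7 0 → sum 38
Total = 39 + 38 = 77.
Check digit = (10 − (77 mod 10)) mod 10 = 3.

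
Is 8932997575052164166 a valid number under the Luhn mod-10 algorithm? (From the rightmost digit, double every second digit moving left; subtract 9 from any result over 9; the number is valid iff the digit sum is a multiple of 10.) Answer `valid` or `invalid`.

invalid

From the right, keep odd positions and double even positions (subtract 9 from any doubled value over 9):
  doubled (positions 2,4,...): 3 8 2 1 1 1 9 4 9 → sum 38
  kept (positions 1,3,...): 6 1 6 2 0 7 7 9 3 8 → sum 49
Total = 87.
87 mod 10 = 7, so the number is invalid.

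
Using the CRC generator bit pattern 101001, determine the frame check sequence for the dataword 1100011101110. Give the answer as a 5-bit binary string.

10011

Append 5 zeros: 110001110111000000. Divide by 101001 (XOR where the leading bit is 1):
  pos 0: 110001 XOR 101001 = 011000
  pos 1: 110001 XOR 101001 = 011000
  pos 2: 110001 XOR 101001 = 011000
  pos 3: 110000 XOR 101001 = 011001
  pos 4: 110011 XOR 101001 = 011010
  pos 5: 110101 XOR 101001 = 011100
  pos 6: 111001 XOR 101001 = 010000
  pos 7: 100000 XOR 101001 = 001001
  pos 9: 100100 XOR 101001 = 001101
  pos 11: 110100 XOR 101001 = 011101
  pos 12: 111010 XOR 101001 = 010011
Remainder (last 5 bits) = 10011. This is the CRC / FCS.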